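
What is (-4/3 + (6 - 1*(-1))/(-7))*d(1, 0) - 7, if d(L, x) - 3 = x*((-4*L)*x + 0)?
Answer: -14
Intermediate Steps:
d(L, x) = 3 - 4*L*x² (d(L, x) = 3 + x*((-4*L)*x + 0) = 3 + x*(-4*L*x + 0) = 3 + x*(-4*L*x) = 3 - 4*L*x²)
(-4/3 + (6 - 1*(-1))/(-7))*d(1, 0) - 7 = (-4/3 + (6 - 1*(-1))/(-7))*(3 - 4*1*0²) - 7 = (-4*⅓ + (6 + 1)*(-⅐))*(3 - 4*1*0) - 7 = (-4/3 + 7*(-⅐))*(3 + 0) - 7 = (-4/3 - 1)*3 - 7 = -7/3*3 - 7 = -7 - 7 = -14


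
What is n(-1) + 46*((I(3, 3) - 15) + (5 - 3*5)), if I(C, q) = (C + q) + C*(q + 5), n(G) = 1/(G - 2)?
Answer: 689/3 ≈ 229.67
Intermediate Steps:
n(G) = 1/(-2 + G)
I(C, q) = C + q + C*(5 + q) (I(C, q) = (C + q) + C*(5 + q) = C + q + C*(5 + q))
n(-1) + 46*((I(3, 3) - 15) + (5 - 3*5)) = 1/(-2 - 1) + 46*(((3 + 6*3 + 3*3) - 15) + (5 - 3*5)) = 1/(-3) + 46*(((3 + 18 + 9) - 15) + (5 - 15)) = -⅓ + 46*((30 - 15) - 10) = -⅓ + 46*(15 - 10) = -⅓ + 46*5 = -⅓ + 230 = 689/3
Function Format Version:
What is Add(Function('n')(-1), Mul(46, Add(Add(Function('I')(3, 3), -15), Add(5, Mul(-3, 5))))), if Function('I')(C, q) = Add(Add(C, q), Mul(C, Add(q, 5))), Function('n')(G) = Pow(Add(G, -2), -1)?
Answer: Rational(689, 3) ≈ 229.67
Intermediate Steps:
Function('n')(G) = Pow(Add(-2, G), -1)
Function('I')(C, q) = Add(C, q, Mul(C, Add(5, q))) (Function('I')(C, q) = Add(Add(C, q), Mul(C, Add(5, q))) = Add(C, q, Mul(C, Add(5, q))))
Add(Function('n')(-1), Mul(46, Add(Add(Function('I')(3, 3), -15), Add(5, Mul(-3, 5))))) = Add(Pow(Add(-2, -1), -1), Mul(46, Add(Add(Add(3, Mul(6, 3), Mul(3, 3)), -15), Add(5, Mul(-3, 5))))) = Add(Pow(-3, -1), Mul(46, Add(Add(Add(3, 18, 9), -15), Add(5, -15)))) = Add(Rational(-1, 3), Mul(46, Add(Add(30, -15), -10))) = Add(Rational(-1, 3), Mul(46, Add(15, -10))) = Add(Rational(-1, 3), Mul(46, 5)) = Add(Rational(-1, 3), 230) = Rational(689, 3)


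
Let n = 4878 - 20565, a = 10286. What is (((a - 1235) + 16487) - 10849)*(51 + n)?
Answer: -229677204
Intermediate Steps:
n = -15687
(((a - 1235) + 16487) - 10849)*(51 + n) = (((10286 - 1235) + 16487) - 10849)*(51 - 15687) = ((9051 + 16487) - 10849)*(-15636) = (25538 - 10849)*(-15636) = 14689*(-15636) = -229677204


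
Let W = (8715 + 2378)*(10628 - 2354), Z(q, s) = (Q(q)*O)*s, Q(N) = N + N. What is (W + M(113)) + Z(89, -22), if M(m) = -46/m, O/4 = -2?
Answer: 10375073484/113 ≈ 9.1815e+7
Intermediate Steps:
O = -8 (O = 4*(-2) = -8)
Q(N) = 2*N
Z(q, s) = -16*q*s (Z(q, s) = ((2*q)*(-8))*s = (-16*q)*s = -16*q*s)
W = 91783482 (W = 11093*8274 = 91783482)
(W + M(113)) + Z(89, -22) = (91783482 - 46/113) - 16*89*(-22) = (91783482 - 46*1/113) + 31328 = (91783482 - 46/113) + 31328 = 10371533420/113 + 31328 = 10375073484/113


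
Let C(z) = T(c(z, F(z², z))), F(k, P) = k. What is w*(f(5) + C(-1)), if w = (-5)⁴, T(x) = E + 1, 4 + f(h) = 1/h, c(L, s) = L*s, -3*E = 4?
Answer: -7750/3 ≈ -2583.3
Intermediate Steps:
E = -4/3 (E = -⅓*4 = -4/3 ≈ -1.3333)
f(h) = -4 + 1/h
T(x) = -⅓ (T(x) = -4/3 + 1 = -⅓)
w = 625
C(z) = -⅓
w*(f(5) + C(-1)) = 625*((-4 + 1/5) - ⅓) = 625*((-4 + ⅕) - ⅓) = 625*(-19/5 - ⅓) = 625*(-62/15) = -7750/3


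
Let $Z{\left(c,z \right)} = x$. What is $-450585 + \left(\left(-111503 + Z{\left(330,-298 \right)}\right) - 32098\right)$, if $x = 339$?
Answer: $-593847$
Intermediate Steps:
$Z{\left(c,z \right)} = 339$
$-450585 + \left(\left(-111503 + Z{\left(330,-298 \right)}\right) - 32098\right) = -450585 + \left(\left(-111503 + 339\right) - 32098\right) = -450585 - 143262 = -593847$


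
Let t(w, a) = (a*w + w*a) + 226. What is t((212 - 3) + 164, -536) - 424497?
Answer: -824127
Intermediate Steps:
t(w, a) = 226 + 2*a*w (t(w, a) = (a*w + a*w) + 226 = 2*a*w + 226 = 226 + 2*a*w)
t((212 - 3) + 164, -536) - 424497 = (226 + 2*(-536)*((212 - 3) + 164)) - 424497 = (226 + 2*(-536)*(209 + 164)) - 424497 = (226 + 2*(-536)*373) - 424497 = (226 - 399856) - 424497 = -399630 - 424497 = -824127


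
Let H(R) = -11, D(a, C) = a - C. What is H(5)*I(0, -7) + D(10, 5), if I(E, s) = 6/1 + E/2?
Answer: -61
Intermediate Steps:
I(E, s) = 6 + E/2 (I(E, s) = 6*1 + E*(½) = 6 + E/2)
H(5)*I(0, -7) + D(10, 5) = -11*(6 + (½)*0) + (10 - 1*5) = -11*(6 + 0) + (10 - 5) = -11*6 + 5 = -66 + 5 = -61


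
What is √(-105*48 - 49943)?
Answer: I*√54983 ≈ 234.48*I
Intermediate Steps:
√(-105*48 - 49943) = √(-5040 - 49943) = √(-54983) = I*√54983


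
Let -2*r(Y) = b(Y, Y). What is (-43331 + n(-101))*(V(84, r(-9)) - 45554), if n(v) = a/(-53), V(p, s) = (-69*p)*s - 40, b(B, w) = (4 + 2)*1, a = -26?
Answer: 64775558502/53 ≈ 1.2222e+9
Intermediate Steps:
b(B, w) = 6 (b(B, w) = 6*1 = 6)
r(Y) = -3 (r(Y) = -1/2*6 = -3)
V(p, s) = -40 - 69*p*s (V(p, s) = -69*p*s - 40 = -40 - 69*p*s)
n(v) = 26/53 (n(v) = -26/(-53) = -26*(-1/53) = 26/53)
(-43331 + n(-101))*(V(84, r(-9)) - 45554) = (-43331 + 26/53)*((-40 - 69*84*(-3)) - 45554) = -2296517*((-40 + 17388) - 45554)/53 = -2296517*(17348 - 45554)/53 = -2296517/53*(-28206) = 64775558502/53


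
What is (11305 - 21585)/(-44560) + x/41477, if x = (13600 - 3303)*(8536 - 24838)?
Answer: -9841435133/2431862 ≈ -4046.9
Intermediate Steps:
x = -167861694 (x = 10297*(-16302) = -167861694)
(11305 - 21585)/(-44560) + x/41477 = (11305 - 21585)/(-44560) - 167861694/41477 = -10280*(-1/44560) - 167861694*1/41477 = 257/1114 - 8834826/2183 = -9841435133/2431862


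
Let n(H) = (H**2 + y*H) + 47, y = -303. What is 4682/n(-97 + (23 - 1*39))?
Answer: 4682/47055 ≈ 0.099501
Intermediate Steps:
n(H) = 47 + H**2 - 303*H (n(H) = (H**2 - 303*H) + 47 = 47 + H**2 - 303*H)
4682/n(-97 + (23 - 1*39)) = 4682/(47 + (-97 + (23 - 1*39))**2 - 303*(-97 + (23 - 1*39))) = 4682/(47 + (-97 + (23 - 39))**2 - 303*(-97 + (23 - 39))) = 4682/(47 + (-97 - 16)**2 - 303*(-97 - 16)) = 4682/(47 + (-113)**2 - 303*(-113)) = 4682/(47 + 12769 + 34239) = 4682/47055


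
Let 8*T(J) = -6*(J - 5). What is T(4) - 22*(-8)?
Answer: 707/4 ≈ 176.75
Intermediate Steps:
T(J) = 15/4 - 3*J/4 (T(J) = (-6*(J - 5))/8 = (-6*(-5 + J))/8 = (30 - 6*J)/8 = 15/4 - 3*J/4)
T(4) - 22*(-8) = (15/4 - 3/4*4) - 22*(-8) = (15/4 - 3) + 176 = 3/4 + 176 = 707/4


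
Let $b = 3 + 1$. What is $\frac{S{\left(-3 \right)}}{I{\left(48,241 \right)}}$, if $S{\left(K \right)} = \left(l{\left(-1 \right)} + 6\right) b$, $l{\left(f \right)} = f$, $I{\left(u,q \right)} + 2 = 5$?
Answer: $\frac{20}{3} \approx 6.6667$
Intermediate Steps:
$b = 4$
$I{\left(u,q \right)} = 3$ ($I{\left(u,q \right)} = -2 + 5 = 3$)
$S{\left(K \right)} = 20$ ($S{\left(K \right)} = \left(-1 + 6\right) 4 = 5 \cdot 4 = 20$)
$\frac{S{\left(-3 \right)}}{I{\left(48,241 \right)}} = \frac{20}{3}$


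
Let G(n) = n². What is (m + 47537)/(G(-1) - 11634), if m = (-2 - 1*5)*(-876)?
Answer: -53669/11633 ≈ -4.6135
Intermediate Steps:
m = 6132 (m = (-2 - 5)*(-876) = -7*(-876) = 6132)
(m + 47537)/(G(-1) - 11634) = (6132 + 47537)/((-1)² - 11634) = 53669/(1 - 11634) = 53669/(-11633) = 53669*(-1/11633) = -53669/11633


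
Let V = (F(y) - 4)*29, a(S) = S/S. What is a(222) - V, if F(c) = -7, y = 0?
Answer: 320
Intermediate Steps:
a(S) = 1
V = -319 (V = (-7 - 4)*29 = -11*29 = -319)
a(222) - V = 1 - 1*(-319) = 1 + 319 = 320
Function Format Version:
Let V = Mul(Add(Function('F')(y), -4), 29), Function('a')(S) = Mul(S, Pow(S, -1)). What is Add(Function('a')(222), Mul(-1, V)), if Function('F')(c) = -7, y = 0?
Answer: 320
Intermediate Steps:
Function('a')(S) = 1
V = -319 (V = Mul(Add(-7, -4), 29) = Mul(-11, 29) = -319)
Add(Function('a')(222), Mul(-1, V)) = Add(1, Mul(-1, -319)) = Add(1, 319) = 320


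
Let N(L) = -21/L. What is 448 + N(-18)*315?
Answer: 1631/2 ≈ 815.50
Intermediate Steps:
448 + N(-18)*315 = 448 - 21/(-18)*315 = 448 - 21*(-1/18)*315 = 448 + (7/6)*315 = 448 + 735/2 = 1631/2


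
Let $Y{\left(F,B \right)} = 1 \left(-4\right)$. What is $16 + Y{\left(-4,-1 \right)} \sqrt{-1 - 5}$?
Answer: $16 - 4 i \sqrt{6} \approx 16.0 - 9.798 i$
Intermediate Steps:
$Y{\left(F,B \right)} = -4$
$16 + Y{\left(-4,-1 \right)} \sqrt{-1 - 5} = 16 - 4 \sqrt{-1 - 5} = 16 - 4 \sqrt{-6} = 16 - 4 i \sqrt{6}$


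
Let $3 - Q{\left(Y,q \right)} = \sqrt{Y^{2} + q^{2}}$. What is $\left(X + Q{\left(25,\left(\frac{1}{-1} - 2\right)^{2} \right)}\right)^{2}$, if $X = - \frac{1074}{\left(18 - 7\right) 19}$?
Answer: $\frac{31038595}{43681} + \frac{894 \sqrt{706}}{209} \approx 824.23$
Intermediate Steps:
$Q{\left(Y,q \right)} = 3 - \sqrt{Y^{2} + q^{2}}$
$X = - \frac{1074}{209}$ ($X = - \frac{1074}{11 \cdot 19} = - \frac{1074}{209} \approx -5.1388$)
$\left(X + Q{\left(25,\left(\frac{1}{-1} - 2\right)^{2} \right)}\right)^{2} = \left(- \frac{1074}{209} + \left(3 - \sqrt{25^{2} + \left(\left(\frac{1}{-1} - 2\right)^{2}\right)^{2}}\right)\right)^{2} = \left(- \frac{1074}{209} + \left(3 - \sqrt{625 + \left(\left(-1 - 2\right)^{2}\right)^{2}}\right)\right)^{2} = \left(- \frac{1074}{209} + \left(3 - \sqrt{625 + \left(\left(-3\right)^{2}\right)^{2}}\right)\right)^{2} = \left(- \frac{1074}{209} + \left(3 - \sqrt{625 + 9^{2}}\right)\right)^{2} = \left(- \frac{1074}{209} + \left(3 - \sqrt{625 + 81}\right)\right)^{2} = \left(- \frac{1074}{209} + \left(3 - \sqrt{706}\right)\right)^{2} = \left(- \frac{447}{209} - \sqrt{706}\right)^{2}$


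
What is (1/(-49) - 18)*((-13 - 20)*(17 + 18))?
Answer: 145695/7 ≈ 20814.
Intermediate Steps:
(1/(-49) - 18)*((-13 - 20)*(17 + 18)) = (-1/49 - 18)*(-33*35) = -883/49*(-1155) = 145695/7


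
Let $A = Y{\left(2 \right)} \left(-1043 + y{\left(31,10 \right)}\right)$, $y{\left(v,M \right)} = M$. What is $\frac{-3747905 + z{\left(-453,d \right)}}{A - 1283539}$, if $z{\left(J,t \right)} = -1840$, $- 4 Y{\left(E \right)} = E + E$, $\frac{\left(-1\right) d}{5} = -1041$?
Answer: $\frac{1249915}{427502} \approx 2.9238$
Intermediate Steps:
$d = 5205$ ($d = \left(-5\right) \left(-1041\right) = 5205$)
$Y{\left(E \right)} = - \frac{E}{2}$ ($Y{\left(E \right)} = - \frac{E + E}{4} = - \frac{2 E}{4} = - \frac{E}{2}$)
$A = 1033$ ($A = \left(- \frac{1}{2}\right) 2 \left(-1043 + 10\right) = \left(-1\right) \left(-1033\right) = 1033$)
$\frac{-3747905 + z{\left(-453,d \right)}}{A - 1283539} = \frac{-3747905 - 1840}{1033 - 1283539} = - \frac{3749745}{-1282506} = \left(-3749745\right) \left(- \frac{1}{1282506}\right) = \frac{1249915}{427502}$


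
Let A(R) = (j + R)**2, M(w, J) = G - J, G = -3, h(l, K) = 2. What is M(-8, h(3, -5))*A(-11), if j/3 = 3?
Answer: -20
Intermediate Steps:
j = 9 (j = 3*3 = 9)
M(w, J) = -3 - J
A(R) = (9 + R)**2
M(-8, h(3, -5))*A(-11) = (-3 - 1*2)*(9 - 11)**2 = (-3 - 2)*(-2)**2 = -5*4 = -20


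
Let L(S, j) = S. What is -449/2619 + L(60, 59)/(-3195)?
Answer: -35371/185949 ≈ -0.19022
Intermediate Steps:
-449/2619 + L(60, 59)/(-3195) = -449/2619 + 60/(-3195) = -449*1/2619 + 60*(-1/3195) = -449/2619 - 4/213 = -35371/185949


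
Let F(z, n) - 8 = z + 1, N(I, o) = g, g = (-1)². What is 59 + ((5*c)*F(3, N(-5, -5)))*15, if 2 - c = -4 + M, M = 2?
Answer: 3659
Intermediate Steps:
g = 1
N(I, o) = 1
c = 4 (c = 2 - (-4 + 2) = 2 - 1*(-2) = 2 + 2 = 4)
F(z, n) = 9 + z (F(z, n) = 8 + (z + 1) = 8 + (1 + z) = 9 + z)
59 + ((5*c)*F(3, N(-5, -5)))*15 = 59 + ((5*4)*(9 + 3))*15 = 59 + (20*12)*15 = 59 + 240*15 = 59 + 3600 = 3659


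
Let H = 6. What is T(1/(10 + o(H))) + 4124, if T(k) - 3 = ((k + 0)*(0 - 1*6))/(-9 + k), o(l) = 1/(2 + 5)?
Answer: 1304153/316 ≈ 4127.1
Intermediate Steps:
o(l) = ⅐ (o(l) = 1/7 = ⅐)
T(k) = 3 - 6*k/(-9 + k) (T(k) = 3 + ((k + 0)*(0 - 1*6))/(-9 + k) = 3 + (k*(0 - 6))/(-9 + k) = 3 + (k*(-6))/(-9 + k) = 3 + (-6*k)/(-9 + k) = 3 - 6*k/(-9 + k))
T(1/(10 + o(H))) + 4124 = 3*(-9 - 1/(10 + ⅐))/(-9 + 1/(10 + ⅐)) + 4124 = 3*(-9 - 1/71/7)/(-9 + 1/(71/7)) + 4124 = 3*(-9 - 1*7/71)/(-9 + 7/71) + 4124 = 3*(-9 - 7/71)/(-632/71) + 4124 = 3*(-71/632)*(-646/71) + 4124 = 969/316 + 4124 = 1304153/316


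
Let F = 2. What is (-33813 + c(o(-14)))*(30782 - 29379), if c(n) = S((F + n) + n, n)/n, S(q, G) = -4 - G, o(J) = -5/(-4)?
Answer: -237227658/5 ≈ -4.7446e+7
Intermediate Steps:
o(J) = 5/4 (o(J) = -5*(-¼) = 5/4)
c(n) = (-4 - n)/n
(-33813 + c(o(-14)))*(30782 - 29379) = (-33813 + (-4 - 1*5/4)/(5/4))*(30782 - 29379) = (-33813 + 4*(-4 - 5/4)/5)*1403 = (-33813 + (⅘)*(-21/4))*1403 = (-33813 - 21/5)*1403 = -169086/5*1403 = -237227658/5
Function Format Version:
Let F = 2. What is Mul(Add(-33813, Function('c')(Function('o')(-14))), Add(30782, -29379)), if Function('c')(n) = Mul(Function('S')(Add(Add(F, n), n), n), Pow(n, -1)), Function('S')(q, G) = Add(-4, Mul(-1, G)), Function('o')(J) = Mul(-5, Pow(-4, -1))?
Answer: Rational(-237227658, 5) ≈ -4.7446e+7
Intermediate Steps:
Function('o')(J) = Rational(5, 4) (Function('o')(J) = Mul(-5, Rational(-1, 4)) = Rational(5, 4))
Function('c')(n) = Mul(Pow(n, -1), Add(-4, Mul(-1, n))) (Function('c')(n) = Mul(Add(-4, Mul(-1, n)), Pow(n, -1)) = Mul(Pow(n, -1), Add(-4, Mul(-1, n))))
Mul(Add(-33813, Function('c')(Function('o')(-14))), Add(30782, -29379)) = Mul(Add(-33813, Mul(Pow(Rational(5, 4), -1), Add(-4, Mul(-1, Rational(5, 4))))), Add(30782, -29379)) = Mul(Add(-33813, Mul(Rational(4, 5), Add(-4, Rational(-5, 4)))), 1403) = Mul(Add(-33813, Mul(Rational(4, 5), Rational(-21, 4))), 1403) = Mul(Add(-33813, Rational(-21, 5)), 1403) = Mul(Rational(-169086, 5), 1403) = Rational(-237227658, 5)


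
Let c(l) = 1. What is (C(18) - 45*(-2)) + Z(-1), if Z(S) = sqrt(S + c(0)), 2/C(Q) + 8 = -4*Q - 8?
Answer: 3959/44 ≈ 89.977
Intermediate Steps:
C(Q) = 2/(-16 - 4*Q) (C(Q) = 2/(-8 + (-4*Q - 8)) = 2/(-8 + (-8 - 4*Q)) = 2/(-16 - 4*Q))
Z(S) = sqrt(1 + S) (Z(S) = sqrt(S + 1) = sqrt(1 + S))
(C(18) - 45*(-2)) + Z(-1) = (-1/(8 + 2*18) - 45*(-2)) + sqrt(1 - 1) = (-1/(8 + 36) + 90) + sqrt(0) = (-1/44 + 90) + 0 = 3959/44 + 0 = 3959/44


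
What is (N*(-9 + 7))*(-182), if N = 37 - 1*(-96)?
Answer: 48412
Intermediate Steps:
N = 133 (N = 37 + 96 = 133)
(N*(-9 + 7))*(-182) = (133*(-9 + 7))*(-182) = (133*(-2))*(-182) = -266*(-182) = 48412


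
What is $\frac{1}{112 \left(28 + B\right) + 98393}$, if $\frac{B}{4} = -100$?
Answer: $\frac{1}{56729} \approx 1.7628 \cdot 10^{-5}$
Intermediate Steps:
$B = -400$ ($B = 4 \left(-100\right) = -400$)
$\frac{1}{112 \left(28 + B\right) + 98393} = \frac{1}{112 \left(28 - 400\right) + 98393} = \frac{1}{112 \left(-372\right) + 98393} = \frac{1}{-41664 + 98393} = \frac{1}{56729}$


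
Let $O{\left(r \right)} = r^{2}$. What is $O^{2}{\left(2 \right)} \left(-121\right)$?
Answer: $-1936$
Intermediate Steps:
$O^{2}{\left(2 \right)} \left(-121\right) = \left(2^{2}\right)^{2} \left(-121\right) = 4^{2} \left(-121\right) = 16 \left(-121\right) = -1936$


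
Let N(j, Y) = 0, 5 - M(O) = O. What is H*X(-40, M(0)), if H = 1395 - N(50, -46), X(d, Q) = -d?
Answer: 55800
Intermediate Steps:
M(O) = 5 - O
H = 1395 (H = 1395 - 1*0 = 1395 + 0 = 1395)
H*X(-40, M(0)) = 1395*(-1*(-40)) = 1395*40 = 55800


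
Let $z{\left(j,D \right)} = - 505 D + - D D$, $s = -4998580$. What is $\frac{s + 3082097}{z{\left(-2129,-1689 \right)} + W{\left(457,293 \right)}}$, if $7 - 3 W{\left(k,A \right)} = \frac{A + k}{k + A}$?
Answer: $\frac{1916483}{1999774} \approx 0.95835$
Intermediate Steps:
$W{\left(k,A \right)} = 2$ ($W{\left(k,A \right)} = \frac{7}{3} - \frac{\left(A + k\right) \frac{1}{k + A}}{3} = \frac{7}{3} - \frac{\left(A + k\right) \frac{1}{A + k}}{3} = \frac{7}{3} - \frac{1}{3} = 2$)
$z{\left(j,D \right)} = - D^{2} - 505 D$ ($z{\left(j,D \right)} = - 505 D - D^{2} = - D^{2} - 505 D$)
$\frac{s + 3082097}{z{\left(-2129,-1689 \right)} + W{\left(457,293 \right)}} = \frac{-4998580 + 3082097}{\left(-1\right) \left(-1689\right) \left(505 - 1689\right) + 2} = - \frac{1916483}{\left(-1\right) \left(-1689\right) \left(-1184\right) + 2} = - \frac{1916483}{-1999776 + 2} = - \frac{1916483}{-1999774} = \left(-1916483\right) \left(- \frac{1}{1999774}\right) = \frac{1916483}{1999774}$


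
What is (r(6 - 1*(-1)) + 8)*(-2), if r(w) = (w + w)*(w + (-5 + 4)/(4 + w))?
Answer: -2304/11 ≈ -209.45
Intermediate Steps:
r(w) = 2*w*(w - 1/(4 + w)) (r(w) = (2*w)*(w - 1/(4 + w)) = 2*w*(w - 1/(4 + w)))
(r(6 - 1*(-1)) + 8)*(-2) = (2*(6 - 1*(-1))*(-1 + (6 - 1*(-1))² + 4*(6 - 1*(-1)))/(4 + (6 - 1*(-1))) + 8)*(-2) = (2*(6 + 1)*(-1 + (6 + 1)² + 4*(6 + 1))/(4 + (6 + 1)) + 8)*(-2) = (2*7*(-1 + 7² + 4*7)/(4 + 7) + 8)*(-2) = (2*7*(-1 + 49 + 28)/11 + 8)*(-2) = (2*7*(1/11)*76 + 8)*(-2) = (1064/11 + 8)*(-2) = (1152/11)*(-2) = -2304/11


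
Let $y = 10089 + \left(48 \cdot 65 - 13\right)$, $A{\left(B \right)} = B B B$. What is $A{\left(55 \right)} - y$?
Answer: $153179$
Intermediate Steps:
$A{\left(B \right)} = B^{3}$ ($A{\left(B \right)} = B^{2} B = B^{3}$)
$y = 13196$ ($y = 10089 + \left(3120 - 13\right) = 10089 + 3107 = 13196$)
$A{\left(55 \right)} - y = 55^{3} - 13196 = 166375 - 13196 = 153179$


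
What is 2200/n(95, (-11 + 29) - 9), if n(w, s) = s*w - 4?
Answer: 2200/851 ≈ 2.5852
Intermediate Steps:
n(w, s) = -4 + s*w
2200/n(95, (-11 + 29) - 9) = 2200/(-4 + ((-11 + 29) - 9)*95) = 2200/(-4 + (18 - 9)*95) = 2200/(-4 + 9*95) = 2200/(-4 + 855) = 2200/851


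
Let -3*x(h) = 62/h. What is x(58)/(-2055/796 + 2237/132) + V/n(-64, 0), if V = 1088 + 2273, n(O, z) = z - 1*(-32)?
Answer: 9192761565/87544736 ≈ 105.01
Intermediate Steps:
n(O, z) = 32 + z (n(O, z) = z + 32 = 32 + z)
x(h) = -62/(3*h)
V = 3361
x(58)/(-2055/796 + 2237/132) + V/n(-64, 0) = (-62/3/58)/(-2055/796 + 2237/132) + 3361/(32 + 0) = (-62/3*1/58)/(-2055*1/796 + 2237*(1/132)) + 3361/32 = -31/(87*(-2055/796 + 2237/132)) + 3361*(1/32) = -31/(87*94337/6567) + 3361/32 = -31/87*6567/94337 + 3361/32 = -67859/2735773 + 3361/32 = 9192761565/87544736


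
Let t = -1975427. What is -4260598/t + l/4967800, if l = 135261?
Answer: 21432996975847/9813526250600 ≈ 2.1840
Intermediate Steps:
-4260598/t + l/4967800 = -4260598/(-1975427) + 135261/4967800 = -4260598*(-1/1975427) + 135261*(1/4967800) = 4260598/1975427 + 135261/4967800 = 21432996975847/9813526250600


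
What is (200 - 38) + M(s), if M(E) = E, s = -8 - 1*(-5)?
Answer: 159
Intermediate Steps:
s = -3 (s = -8 + 5 = -3)
(200 - 38) + M(s) = (200 - 38) - 3 = 162 - 3 = 159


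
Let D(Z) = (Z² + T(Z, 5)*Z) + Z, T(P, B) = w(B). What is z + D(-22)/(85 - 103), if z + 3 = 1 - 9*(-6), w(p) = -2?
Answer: 215/9 ≈ 23.889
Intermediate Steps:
T(P, B) = -2
z = 52 (z = -3 + (1 - 9*(-6)) = -3 + (1 + 54) = -3 + 55 = 52)
D(Z) = Z² - Z (D(Z) = (Z² - 2*Z) + Z = Z² - Z)
z + D(-22)/(85 - 103) = 52 + (-22*(-1 - 22))/(85 - 103) = 52 + (-22*(-23))/(-18) = 52 - 1/18*506 = 52 - 253/9 = 215/9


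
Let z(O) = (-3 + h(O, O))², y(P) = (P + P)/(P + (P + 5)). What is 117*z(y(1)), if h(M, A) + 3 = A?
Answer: 187200/49 ≈ 3820.4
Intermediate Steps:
h(M, A) = -3 + A
y(P) = 2*P/(5 + 2*P) (y(P) = (2*P)/(P + (5 + P)) = (2*P)/(5 + 2*P) = 2*P/(5 + 2*P))
z(O) = (-6 + O)² (z(O) = (-3 + (-3 + O))² = (-6 + O)²)
117*z(y(1)) = 117*(-6 + 2*1/(5 + 2*1))² = 117*(-6 + 2*1/(5 + 2))² = 117*(-6 + 2*1/7)² = 117*(-6 + 2*1*(⅐))² = 117*(-6 + 2/7)² = 117*(-40/7)² = 117*(1600/49) = 187200/49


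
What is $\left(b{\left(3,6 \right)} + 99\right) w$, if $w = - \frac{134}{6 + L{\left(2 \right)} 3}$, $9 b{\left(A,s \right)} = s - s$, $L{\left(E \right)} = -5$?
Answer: $1474$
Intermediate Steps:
$b{\left(A,s \right)} = 0$ ($b{\left(A,s \right)} = \frac{s - s}{9} = \frac{1}{9} \cdot 0 = 0$)
$w = \frac{134}{9}$ ($w = - \frac{134}{6 - 15} = - \frac{134}{-9} = \left(-134\right) \left(- \frac{1}{9}\right) = \frac{134}{9} \approx 14.889$)
$\left(b{\left(3,6 \right)} + 99\right) w = \left(0 + 99\right) \frac{134}{9} = 99 \cdot \frac{134}{9} = 1474$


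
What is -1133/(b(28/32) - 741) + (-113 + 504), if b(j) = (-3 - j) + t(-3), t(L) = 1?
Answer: 212355/541 ≈ 392.52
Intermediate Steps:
b(j) = -2 - j (b(j) = (-3 - j) + 1 = -2 - j)
-1133/(b(28/32) - 741) + (-113 + 504) = -1133/((-2 - 28/32) - 741) + (-113 + 504) = -1133/((-2 - 28/32) - 741) + 391 = -1133/((-2 - 1*7/8) - 741) + 391 = -1133/((-2 - 7/8) - 741) + 391 = -1133/(-23/8 - 741) + 391 = -1133/(-5951/8) + 391 = -8/5951*(-1133) + 391 = 824/541 + 391 = 212355/541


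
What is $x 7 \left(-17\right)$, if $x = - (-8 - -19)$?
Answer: $1309$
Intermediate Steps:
$x = -11$ ($x = - (-8 + 19) = \left(-1\right) 11 = -11$)
$x 7 \left(-17\right) = \left(-11\right) 7 \left(-17\right) = \left(-77\right) \left(-17\right) = 1309$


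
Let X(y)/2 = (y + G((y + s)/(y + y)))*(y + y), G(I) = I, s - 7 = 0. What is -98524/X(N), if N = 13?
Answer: -24631/179 ≈ -137.60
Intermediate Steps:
s = 7 (s = 7 + 0 = 7)
X(y) = 4*y*(y + (7 + y)/(2*y)) (X(y) = 2*((y + (y + 7)/(y + y))*(y + y)) = 2*((y + (7 + y)/((2*y)))*(2*y)) = 2*((y + (7 + y)*(1/(2*y)))*(2*y)) = 2*((y + (7 + y)/(2*y))*(2*y)) = 2*(2*y*(y + (7 + y)/(2*y))) = 4*y*(y + (7 + y)/(2*y)))
-98524/X(N) = -98524/(14 + 2*13 + 4*13**2) = -98524/(14 + 26 + 4*169) = -98524/(14 + 26 + 676) = -98524/716 = -98524*1/716 = -24631/179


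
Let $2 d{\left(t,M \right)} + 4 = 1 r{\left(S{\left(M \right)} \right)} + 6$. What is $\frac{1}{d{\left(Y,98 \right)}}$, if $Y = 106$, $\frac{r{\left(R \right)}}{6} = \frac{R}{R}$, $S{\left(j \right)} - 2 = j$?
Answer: $\frac{1}{4} \approx 0.25$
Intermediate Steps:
$S{\left(j \right)} = 2 + j$
$r{\left(R \right)} = 6$ ($r{\left(R \right)} = 6 \frac{R}{R} = 6 \cdot 1 = 6$)
$d{\left(t,M \right)} = 4$ ($d{\left(t,M \right)} = -2 + \frac{1 \cdot 6 + 6}{2} = -2 + \frac{6 + 6}{2} = -2 + \frac{1}{2} \cdot 12 = -2 + 6 = 4$)
$\frac{1}{d{\left(Y,98 \right)}} = \frac{1}{4}$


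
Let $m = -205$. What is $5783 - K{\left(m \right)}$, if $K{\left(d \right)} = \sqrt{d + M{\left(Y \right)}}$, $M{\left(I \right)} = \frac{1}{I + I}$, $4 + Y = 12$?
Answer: $5783 - \frac{i \sqrt{3279}}{4} \approx 5783.0 - 14.316 i$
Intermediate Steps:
$Y = 8$ ($Y = -4 + 12 = 8$)
$M{\left(I \right)} = \frac{1}{2 I}$
$K{\left(d \right)} = \sqrt{\frac{1}{16} + d}$ ($K{\left(d \right)} = \sqrt{d + \frac{1}{2 \cdot 8}} = \sqrt{d + \frac{1}{2} \cdot \frac{1}{8}} = \sqrt{d + \frac{1}{16}} = \sqrt{\frac{1}{16} + d}$)
$5783 - K{\left(m \right)} = 5783 - \frac{\sqrt{1 + 16 \left(-205\right)}}{4} = 5783 - \frac{\sqrt{1 - 3280}}{4} = 5783 - \frac{\sqrt{-3279}}{4} = 5783 - \frac{i \sqrt{3279}}{4}$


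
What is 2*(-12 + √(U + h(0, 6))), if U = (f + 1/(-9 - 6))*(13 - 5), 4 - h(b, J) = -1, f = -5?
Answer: -24 + 2*I*√7995/15 ≈ -24.0 + 11.922*I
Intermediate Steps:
h(b, J) = 5 (h(b, J) = 4 - 1*(-1) = 4 + 1 = 5)
U = -608/15 (U = (-5 + 1/(-9 - 6))*(13 - 5) = (-5 + 1/(-15))*8 = (-5 - 1/15)*8 = -76/15*8 = -608/15 ≈ -40.533)
2*(-12 + √(U + h(0, 6))) = 2*(-12 + √(-608/15 + 5)) = 2*(-12 + √(-533/15)) = 2*(-12 + I*√7995/15) = -24 + 2*I*√7995/15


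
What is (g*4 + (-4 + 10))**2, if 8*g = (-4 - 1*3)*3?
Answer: 81/4 ≈ 20.250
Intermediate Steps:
g = -21/8 (g = ((-4 - 1*3)*3)/8 = ((-4 - 3)*3)/8 = (-7*3)/8 = (1/8)*(-21) = -21/8 ≈ -2.6250)
(g*4 + (-4 + 10))**2 = (-21/8*4 + (-4 + 10))**2 = (-21/2 + 6)**2 = (-9/2)**2 = 81/4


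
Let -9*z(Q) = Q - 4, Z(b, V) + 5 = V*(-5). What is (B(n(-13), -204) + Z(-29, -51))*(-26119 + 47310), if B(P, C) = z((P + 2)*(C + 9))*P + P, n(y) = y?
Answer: 635009506/9 ≈ 7.0557e+7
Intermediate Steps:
Z(b, V) = -5 - 5*V (Z(b, V) = -5 + V*(-5) = -5 - 5*V)
z(Q) = 4/9 - Q/9 (z(Q) = -(Q - 4)/9 = -(-4 + Q)/9 = 4/9 - Q/9)
B(P, C) = P + P*(4/9 - (2 + P)*(9 + C)/9) (B(P, C) = (4/9 - (P + 2)*(C + 9)/9)*P + P = (4/9 - (2 + P)*(9 + C)/9)*P + P = P*(4/9 - (2 + P)*(9 + C)/9) + P = P + P*(4/9 - (2 + P)*(9 + C)/9))
(B(n(-13), -204) + Z(-29, -51))*(-26119 + 47310) = (-1/9*(-13)*(5 + 2*(-204) + 9*(-13) - 204*(-13)) + (-5 - 5*(-51)))*(-26119 + 47310) = (-1/9*(-13)*(5 - 408 - 117 + 2652) + (-5 + 255))*21191 = (-1/9*(-13)*2132 + 250)*21191 = (27716/9 + 250)*21191 = (29966/9)*21191 = 635009506/9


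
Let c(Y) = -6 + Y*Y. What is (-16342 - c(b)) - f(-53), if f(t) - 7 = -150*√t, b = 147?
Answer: -37952 + 150*I*√53 ≈ -37952.0 + 1092.0*I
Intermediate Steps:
c(Y) = -6 + Y²
f(t) = 7 - 150*√t
(-16342 - c(b)) - f(-53) = (-16342 - (-6 + 147²)) - (7 - 150*I*√53) = (-16342 - (-6 + 21609)) - (7 - 150*I*√53) = (-16342 - 1*21603) - (7 - 150*I*√53) = (-16342 - 21603) + (-7 + 150*I*√53) = -37945 + (-7 + 150*I*√53) = -37952 + 150*I*√53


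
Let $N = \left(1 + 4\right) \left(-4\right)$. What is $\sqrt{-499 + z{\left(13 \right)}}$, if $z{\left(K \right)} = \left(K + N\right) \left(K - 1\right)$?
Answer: $i \sqrt{583} \approx 24.145 i$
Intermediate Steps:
$N = -20$ ($N = 5 \left(-4\right) = -20$)
$z{\left(K \right)} = \left(-1 + K\right) \left(-20 + K\right)$ ($z{\left(K \right)} = \left(K - 20\right) \left(K - 1\right) = \left(-20 + K\right) \left(-1 + K\right) = \left(-1 + K\right) \left(-20 + K\right)$)
$\sqrt{-499 + z{\left(13 \right)}} = \sqrt{-499 + \left(20 + 13^{2} - 273\right)} = \sqrt{-499 + \left(20 + 169 - 273\right)} = \sqrt{-499 - 84} = \sqrt{-583} = i \sqrt{583}$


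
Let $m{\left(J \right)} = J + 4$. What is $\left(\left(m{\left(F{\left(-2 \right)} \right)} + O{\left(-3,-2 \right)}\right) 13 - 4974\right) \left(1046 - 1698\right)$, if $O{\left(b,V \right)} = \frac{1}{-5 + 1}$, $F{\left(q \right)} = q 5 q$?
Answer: $3041743$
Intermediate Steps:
$F{\left(q \right)} = 5 q^{2}$ ($F{\left(q \right)} = 5 q q = 5 q^{2}$)
$O{\left(b,V \right)} = - \frac{1}{4}$ ($O{\left(b,V \right)} = \frac{1}{-4} = - \frac{1}{4}$)
$m{\left(J \right)} = 4 + J$
$\left(\left(m{\left(F{\left(-2 \right)} \right)} + O{\left(-3,-2 \right)}\right) 13 - 4974\right) \left(1046 - 1698\right) = \left(\left(\left(4 + 5 \left(-2\right)^{2}\right) - \frac{1}{4}\right) 13 - 4974\right) \left(1046 - 1698\right) = \left(\left(\left(4 + 5 \cdot 4\right) - \frac{1}{4}\right) 13 - 4974\right) \left(-652\right) = \left(\left(\left(4 + 20\right) - \frac{1}{4}\right) 13 - 4974\right) \left(-652\right) = \left(\left(24 - \frac{1}{4}\right) 13 - 4974\right) \left(-652\right) = \left(\frac{95}{4} \cdot 13 - 4974\right) \left(-652\right) = \left(\frac{1235}{4} - 4974\right) \left(-652\right) = \left(- \frac{18661}{4}\right) \left(-652\right) = 3041743$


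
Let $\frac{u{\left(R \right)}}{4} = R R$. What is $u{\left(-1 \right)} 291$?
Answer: $1164$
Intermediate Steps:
$u{\left(R \right)} = 4 R^{2}$ ($u{\left(R \right)} = 4 R R = 4 R^{2}$)
$u{\left(-1 \right)} 291 = 4 \left(-1\right)^{2} \cdot 291 = 4 \cdot 1 \cdot 291 = 4 \cdot 291 = 1164$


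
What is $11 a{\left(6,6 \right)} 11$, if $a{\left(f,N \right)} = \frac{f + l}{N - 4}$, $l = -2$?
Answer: $242$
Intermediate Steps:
$a{\left(f,N \right)} = \frac{-2 + f}{-4 + N}$ ($a{\left(f,N \right)} = \frac{f - 2}{N - 4} = \frac{-2 + f}{-4 + N}$)
$11 a{\left(6,6 \right)} 11 = 11 \frac{-2 + 6}{-4 + 6} \cdot 11 = 11 \cdot \frac{1}{2} \cdot 4 \cdot 11 = 11 \cdot 2 \cdot 11 = 22 \cdot 11 = 242$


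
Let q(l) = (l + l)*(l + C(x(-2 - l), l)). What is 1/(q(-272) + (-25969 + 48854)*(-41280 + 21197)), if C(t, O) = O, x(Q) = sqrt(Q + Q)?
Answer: -1/459303519 ≈ -2.1772e-9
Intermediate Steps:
x(Q) = sqrt(2)*sqrt(Q) (x(Q) = sqrt(2*Q) = sqrt(2)*sqrt(Q))
q(l) = 4*l**2 (q(l) = (l + l)*(l + l) = (2*l)*(2*l) = 4*l**2)
1/(q(-272) + (-25969 + 48854)*(-41280 + 21197)) = 1/(4*(-272)**2 + (-25969 + 48854)*(-41280 + 21197)) = 1/(4*73984 + 22885*(-20083)) = 1/(295936 - 459599455) = 1/(-459303519) = -1/459303519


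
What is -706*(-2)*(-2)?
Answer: -2824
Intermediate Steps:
-706*(-2)*(-2) = 1412*(-2) = -2824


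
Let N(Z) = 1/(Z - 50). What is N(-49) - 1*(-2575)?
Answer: 254924/99 ≈ 2575.0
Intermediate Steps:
N(Z) = 1/(-50 + Z)
N(-49) - 1*(-2575) = 1/(-50 - 49) - 1*(-2575) = 1/(-99) + 2575 = -1/99 + 2575 = 254924/99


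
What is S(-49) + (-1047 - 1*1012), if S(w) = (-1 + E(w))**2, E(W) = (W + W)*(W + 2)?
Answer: 21203966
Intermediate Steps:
E(W) = 2*W*(2 + W) (E(W) = (2*W)*(2 + W) = 2*W*(2 + W))
S(w) = (-1 + 2*w*(2 + w))**2
S(-49) + (-1047 - 1*1012) = (-1 + 2*(-49)*(2 - 49))**2 + (-1047 - 1*1012) = (-1 + 2*(-49)*(-47))**2 + (-1047 - 1012) = (-1 + 4606)**2 - 2059 = 4605**2 - 2059 = 21206025 - 2059 = 21203966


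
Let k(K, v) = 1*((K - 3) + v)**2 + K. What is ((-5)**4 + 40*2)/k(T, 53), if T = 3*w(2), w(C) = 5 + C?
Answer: 705/5062 ≈ 0.13927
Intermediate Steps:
T = 21 (T = 3*(5 + 2) = 3*7 = 21)
k(K, v) = K + (-3 + K + v)**2 (k(K, v) = 1*((-3 + K) + v)**2 + K = 1*(-3 + K + v)**2 + K = (-3 + K + v)**2 + K = K + (-3 + K + v)**2)
((-5)**4 + 40*2)/k(T, 53) = ((-5)**4 + 40*2)/(21 + (-3 + 21 + 53)**2) = (625 + 80)/(21 + 71**2) = 705/(21 + 5041) = 705/5062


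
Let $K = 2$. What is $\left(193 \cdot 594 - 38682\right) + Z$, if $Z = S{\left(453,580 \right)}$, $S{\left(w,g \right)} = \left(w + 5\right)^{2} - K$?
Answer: $285722$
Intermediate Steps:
$S{\left(w,g \right)} = -2 + \left(5 + w\right)^{2}$ ($S{\left(w,g \right)} = \left(w + 5\right)^{2} - 2 = \left(5 + w\right)^{2} - 2 = -2 + \left(5 + w\right)^{2}$)
$Z = 209762$ ($Z = -2 + \left(5 + 453\right)^{2} = -2 + 458^{2} = -2 + 209764 = 209762$)
$\left(193 \cdot 594 - 38682\right) + Z = \left(193 \cdot 594 - 38682\right) + 209762 = \left(114642 - 38682\right) + 209762 = 75960 + 209762 = 285722$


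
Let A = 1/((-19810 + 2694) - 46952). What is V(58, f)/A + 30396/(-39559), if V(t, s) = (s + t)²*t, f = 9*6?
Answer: -108467989176060/2327 ≈ -4.6613e+10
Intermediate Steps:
f = 54
V(t, s) = t*(s + t)²
A = -1/64068 (A = 1/(-17116 - 46952) = 1/(-64068) = -1/64068 ≈ -1.5608e-5)
V(58, f)/A + 30396/(-39559) = (58*(54 + 58)²)/(-1/64068) + 30396/(-39559) = (58*112²)*(-64068) + 30396*(-1/39559) = (58*12544)*(-64068) - 1788/2327 = 727552*(-64068) - 1788/2327 = -46612801536 - 1788/2327 = -108467989176060/2327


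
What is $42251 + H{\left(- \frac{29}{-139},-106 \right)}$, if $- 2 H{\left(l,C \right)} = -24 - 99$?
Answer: $\frac{84625}{2} \approx 42313.0$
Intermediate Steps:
$H{\left(l,C \right)} = \frac{123}{2}$ ($H{\left(l,C \right)} = - \frac{-24 - 99}{2} = \left(- \frac{1}{2}\right) \left(-123\right) = \frac{123}{2}$)
$42251 + H{\left(- \frac{29}{-139},-106 \right)} = 42251 + \frac{123}{2} = \frac{84625}{2}$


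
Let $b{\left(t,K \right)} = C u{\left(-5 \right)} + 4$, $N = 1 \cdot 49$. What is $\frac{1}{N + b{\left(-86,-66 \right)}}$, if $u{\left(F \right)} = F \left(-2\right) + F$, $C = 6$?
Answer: $\frac{1}{83} \approx 0.012048$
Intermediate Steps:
$u{\left(F \right)} = - F$ ($u{\left(F \right)} = - 2 F + F = - F$)
$N = 49$
$b{\left(t,K \right)} = 34$ ($b{\left(t,K \right)} = 6 \left(\left(-1\right) \left(-5\right)\right) + 4 = 6 \cdot 5 + 4 = 30 + 4 = 34$)
$\frac{1}{N + b{\left(-86,-66 \right)}} = \frac{1}{49 + 34} = \frac{1}{83}$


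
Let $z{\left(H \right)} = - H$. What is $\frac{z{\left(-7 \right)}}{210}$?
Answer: $\frac{1}{30} \approx 0.033333$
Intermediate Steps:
$\frac{z{\left(-7 \right)}}{210} = \frac{\left(-1\right) \left(-7\right)}{210} = 7 \cdot \frac{1}{210} = \frac{1}{30}$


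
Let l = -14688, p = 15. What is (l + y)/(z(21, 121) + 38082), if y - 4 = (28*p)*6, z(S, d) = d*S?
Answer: -12164/40623 ≈ -0.29944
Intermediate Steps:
z(S, d) = S*d
y = 2524 (y = 4 + (28*15)*6 = 4 + 420*6 = 4 + 2520 = 2524)
(l + y)/(z(21, 121) + 38082) = (-14688 + 2524)/(21*121 + 38082) = -12164/(2541 + 38082) = -12164/40623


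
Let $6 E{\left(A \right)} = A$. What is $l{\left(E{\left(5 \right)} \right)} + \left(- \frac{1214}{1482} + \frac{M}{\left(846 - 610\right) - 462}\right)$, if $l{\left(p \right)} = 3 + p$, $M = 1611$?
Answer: $- \frac{114830}{27911} \approx -4.1142$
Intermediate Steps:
$E{\left(A \right)} = \frac{A}{6}$
$l{\left(E{\left(5 \right)} \right)} + \left(- \frac{1214}{1482} + \frac{M}{\left(846 - 610\right) - 462}\right) = \left(3 + \frac{1}{6} \cdot 5\right) + \left(- \frac{1214}{1482} + \frac{1611}{\left(846 - 610\right) - 462}\right) = \left(3 + \frac{5}{6}\right) + \left(\left(-1214\right) \frac{1}{1482} + \frac{1611}{236 - 462}\right) = \frac{23}{6} + \left(- \frac{607}{741} + \frac{1611}{-226}\right) = \frac{23}{6} + \left(- \frac{607}{741} + 1611 \left(- \frac{1}{226}\right)\right) = \frac{23}{6} - \frac{1330933}{167466} = - \frac{114830}{27911}$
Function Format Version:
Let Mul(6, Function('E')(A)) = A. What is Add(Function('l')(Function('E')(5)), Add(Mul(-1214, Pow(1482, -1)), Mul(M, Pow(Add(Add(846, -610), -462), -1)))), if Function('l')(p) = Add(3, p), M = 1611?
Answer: Rational(-114830, 27911) ≈ -4.1142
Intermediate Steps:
Function('E')(A) = Mul(Rational(1, 6), A)
Add(Function('l')(Function('E')(5)), Add(Mul(-1214, Pow(1482, -1)), Mul(M, Pow(Add(Add(846, -610), -462), -1)))) = Add(Add(3, Mul(Rational(1, 6), 5)), Add(Mul(-1214, Pow(1482, -1)), Mul(1611, Pow(Add(Add(846, -610), -462), -1)))) = Add(Add(3, Rational(5, 6)), Add(Mul(-1214, Rational(1, 1482)), Mul(1611, Pow(Add(236, -462), -1)))) = Add(Rational(23, 6), Add(Rational(-607, 741), Mul(1611, Pow(-226, -1)))) = Add(Rational(23, 6), Add(Rational(-607, 741), Mul(1611, Rational(-1, 226)))) = Add(Rational(23, 6), Add(Rational(-607, 741), Rational(-1611, 226))) = Add(Rational(23, 6), Rational(-1330933, 167466)) = Rational(-114830, 27911)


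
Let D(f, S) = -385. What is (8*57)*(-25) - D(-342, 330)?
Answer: -11015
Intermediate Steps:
(8*57)*(-25) - D(-342, 330) = (8*57)*(-25) - 1*(-385) = 456*(-25) + 385 = -11400 + 385 = -11015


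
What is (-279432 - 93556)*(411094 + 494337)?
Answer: -337714897828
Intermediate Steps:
(-279432 - 93556)*(411094 + 494337) = -372988*905431 = -337714897828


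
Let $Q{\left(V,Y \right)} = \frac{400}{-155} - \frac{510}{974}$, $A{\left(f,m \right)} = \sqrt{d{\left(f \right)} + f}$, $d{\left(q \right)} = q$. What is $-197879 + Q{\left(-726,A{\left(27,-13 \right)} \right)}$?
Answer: $- \frac{2987426128}{15097} \approx -1.9788 \cdot 10^{5}$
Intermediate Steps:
$A{\left(f,m \right)} = \sqrt{2} \sqrt{f}$ ($A{\left(f,m \right)} = \sqrt{f + f} = \sqrt{2 f} = \sqrt{2} \sqrt{f}$)
$Q{\left(V,Y \right)} = - \frac{46865}{15097}$ ($Q{\left(V,Y \right)} = 400 \left(- \frac{1}{155}\right) - \frac{255}{487} = - \frac{80}{31} - \frac{255}{487} = - \frac{46865}{15097}$)
$-197879 + Q{\left(-726,A{\left(27,-13 \right)} \right)} = -197879 - \frac{46865}{15097} = - \frac{2987426128}{15097}$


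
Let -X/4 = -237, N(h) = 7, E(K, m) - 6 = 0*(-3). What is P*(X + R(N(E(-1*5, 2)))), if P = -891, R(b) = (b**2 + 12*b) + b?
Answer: -969408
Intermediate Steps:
E(K, m) = 6 (E(K, m) = 6 + 0*(-3) = 6 + 0 = 6)
R(b) = b**2 + 13*b
X = 948 (X = -4*(-237) = 948)
P*(X + R(N(E(-1*5, 2)))) = -891*(948 + 7*(13 + 7)) = -891*(948 + 7*20) = -891*(948 + 140) = -891*1088 = -969408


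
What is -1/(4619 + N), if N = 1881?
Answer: -1/6500 ≈ -0.00015385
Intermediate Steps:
-1/(4619 + N) = -1/(4619 + 1881) = -1/6500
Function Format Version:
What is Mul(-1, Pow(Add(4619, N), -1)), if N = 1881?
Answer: Rational(-1, 6500) ≈ -0.00015385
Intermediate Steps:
Mul(-1, Pow(Add(4619, N), -1)) = Mul(-1, Pow(Add(4619, 1881), -1)) = Mul(-1, Pow(6500, -1)) = Mul(-1, Rational(1, 6500)) = Rational(-1, 6500)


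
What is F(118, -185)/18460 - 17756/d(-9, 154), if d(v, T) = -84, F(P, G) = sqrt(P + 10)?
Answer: 4439/21 + 2*sqrt(2)/4615 ≈ 211.38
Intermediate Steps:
F(P, G) = sqrt(10 + P)
F(118, -185)/18460 - 17756/d(-9, 154) = sqrt(10 + 118)/18460 - 17756/(-84) = sqrt(128)*(1/18460) - 17756*(-1/84) = (8*sqrt(2))*(1/18460) + 4439/21 = 2*sqrt(2)/4615 + 4439/21 = 4439/21 + 2*sqrt(2)/4615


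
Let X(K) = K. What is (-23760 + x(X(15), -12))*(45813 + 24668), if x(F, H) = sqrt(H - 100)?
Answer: -1674628560 + 281924*I*sqrt(7) ≈ -1.6746e+9 + 7.459e+5*I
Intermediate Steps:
x(F, H) = sqrt(-100 + H)
(-23760 + x(X(15), -12))*(45813 + 24668) = (-23760 + sqrt(-100 - 12))*(45813 + 24668) = (-23760 + sqrt(-112))*70481 = (-23760 + 4*I*sqrt(7))*70481 = -1674628560 + 281924*I*sqrt(7)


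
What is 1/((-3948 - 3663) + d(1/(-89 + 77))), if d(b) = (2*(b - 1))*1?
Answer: -6/45679 ≈ -0.00013135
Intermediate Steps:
d(b) = -2 + 2*b (d(b) = (2*(-1 + b))*1 = (-2 + 2*b)*1 = -2 + 2*b)
1/((-3948 - 3663) + d(1/(-89 + 77))) = 1/((-3948 - 3663) + (-2 + 2/(-89 + 77))) = 1/(-7611 + (-2 + 2/(-12))) = 1/(-7611 + (-2 + 2*(-1/12))) = 1/(-7611 + (-2 - ⅙)) = 1/(-7611 - 13/6) = 1/(-45679/6) = -6/45679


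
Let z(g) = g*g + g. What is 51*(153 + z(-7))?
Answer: 9945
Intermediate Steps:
z(g) = g + g² (z(g) = g² + g = g + g²)
51*(153 + z(-7)) = 51*(153 - 7*(1 - 7)) = 51*(153 - 7*(-6)) = 51*(153 + 42) = 51*195 = 9945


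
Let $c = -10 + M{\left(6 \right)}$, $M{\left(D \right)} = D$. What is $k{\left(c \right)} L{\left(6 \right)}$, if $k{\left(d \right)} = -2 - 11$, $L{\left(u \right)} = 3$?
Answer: $-39$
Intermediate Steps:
$c = -4$ ($c = -10 + 6 = -4$)
$k{\left(d \right)} = -13$
$k{\left(c \right)} L{\left(6 \right)} = \left(-13\right) 3 = -39$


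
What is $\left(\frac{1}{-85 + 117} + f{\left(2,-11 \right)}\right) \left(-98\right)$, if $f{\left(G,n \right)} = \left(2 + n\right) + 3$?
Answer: $\frac{9359}{16} \approx 584.94$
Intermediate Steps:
$f{\left(G,n \right)} = 5 + n$
$\left(\frac{1}{-85 + 117} + f{\left(2,-11 \right)}\right) \left(-98\right) = \left(\frac{1}{-85 + 117} + \left(5 - 11\right)\right) \left(-98\right) = \left(\frac{1}{32} - 6\right) \left(-98\right) = \left(- \frac{191}{32}\right) \left(-98\right) = \frac{9359}{16}$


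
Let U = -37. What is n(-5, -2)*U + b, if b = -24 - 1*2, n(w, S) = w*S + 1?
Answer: -433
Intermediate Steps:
n(w, S) = 1 + S*w (n(w, S) = S*w + 1 = 1 + S*w)
b = -26 (b = -24 - 2 = -26)
n(-5, -2)*U + b = (1 - 2*(-5))*(-37) - 26 = (1 + 10)*(-37) - 26 = 11*(-37) - 26 = -407 - 26 = -433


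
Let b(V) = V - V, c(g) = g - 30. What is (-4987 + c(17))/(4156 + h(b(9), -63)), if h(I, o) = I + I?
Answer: -1250/1039 ≈ -1.2031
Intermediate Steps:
c(g) = -30 + g
b(V) = 0
h(I, o) = 2*I
(-4987 + c(17))/(4156 + h(b(9), -63)) = (-4987 + (-30 + 17))/(4156 + 2*0) = (-4987 - 13)/(4156 + 0) = -5000/4156 = -5000*1/4156 = -1250/1039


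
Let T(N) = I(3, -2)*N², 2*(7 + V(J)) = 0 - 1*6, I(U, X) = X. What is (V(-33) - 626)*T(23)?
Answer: 672888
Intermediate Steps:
V(J) = -10 (V(J) = -7 + (0 - 1*6)/2 = -7 + (0 - 6)/2 = -7 + (½)*(-6) = -7 - 3 = -10)
T(N) = -2*N²
(V(-33) - 626)*T(23) = (-10 - 626)*(-2*23²) = -(-1272)*529 = -636*(-1058) = 672888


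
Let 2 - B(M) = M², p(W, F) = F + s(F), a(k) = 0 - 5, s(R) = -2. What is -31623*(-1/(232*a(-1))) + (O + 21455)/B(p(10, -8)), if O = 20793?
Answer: -26053367/56840 ≈ -458.36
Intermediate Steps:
a(k) = -5
p(W, F) = -2 + F (p(W, F) = F - 2 = -2 + F)
B(M) = 2 - M²
-31623*(-1/(232*a(-1))) + (O + 21455)/B(p(10, -8)) = -31623/((-232*(-5))) + (20793 + 21455)/(2 - (-2 - 8)²) = -31623/1160 + 42248/(2 - 1*(-10)²) = -31623*1/1160 + 42248/(2 - 1*100) = -31623/1160 + 42248/(2 - 100) = -31623/1160 + 42248/(-98) = -31623/1160 + 42248*(-1/98) = -31623/1160 - 21124/49 = -26053367/56840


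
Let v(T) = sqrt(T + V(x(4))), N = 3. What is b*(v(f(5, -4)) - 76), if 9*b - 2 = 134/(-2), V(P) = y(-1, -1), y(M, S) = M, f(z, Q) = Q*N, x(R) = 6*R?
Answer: 4940/9 - 65*I*sqrt(13)/9 ≈ 548.89 - 26.04*I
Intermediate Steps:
f(z, Q) = 3*Q (f(z, Q) = Q*3 = 3*Q)
V(P) = -1
b = -65/9 (b = 2/9 + (134/(-2))/9 = 2/9 + (134*(-1/2))/9 = 2/9 + (1/9)*(-67) = 2/9 - 67/9 = -65/9 ≈ -7.2222)
v(T) = sqrt(-1 + T) (v(T) = sqrt(T - 1) = sqrt(-1 + T))
b*(v(f(5, -4)) - 76) = -65*(sqrt(-1 + 3*(-4)) - 76)/9 = -65*(sqrt(-1 - 12) - 76)/9 = -65*(sqrt(-13) - 76)/9 = -65*(I*sqrt(13) - 76)/9 = -65*(-76 + I*sqrt(13))/9 = 4940/9 - 65*I*sqrt(13)/9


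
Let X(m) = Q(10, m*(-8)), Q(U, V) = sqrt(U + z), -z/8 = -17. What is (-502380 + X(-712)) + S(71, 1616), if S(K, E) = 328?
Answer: -502052 + sqrt(146) ≈ -5.0204e+5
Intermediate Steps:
z = 136 (z = -8*(-17) = 136)
Q(U, V) = sqrt(136 + U) (Q(U, V) = sqrt(U + 136) = sqrt(136 + U))
X(m) = sqrt(146) (X(m) = sqrt(136 + 10) = sqrt(146))
(-502380 + X(-712)) + S(71, 1616) = (-502380 + sqrt(146)) + 328 = -502052 + sqrt(146)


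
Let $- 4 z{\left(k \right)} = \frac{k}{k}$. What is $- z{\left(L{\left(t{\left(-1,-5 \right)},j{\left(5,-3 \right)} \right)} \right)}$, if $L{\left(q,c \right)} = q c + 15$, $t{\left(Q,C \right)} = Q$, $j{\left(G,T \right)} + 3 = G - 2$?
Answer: $\frac{1}{4} \approx 0.25$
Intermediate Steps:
$j{\left(G,T \right)} = -5 + G$ ($j{\left(G,T \right)} = -3 + \left(G - 2\right) = -3 + \left(-2 + G\right) = -5 + G$)
$L{\left(q,c \right)} = 15 + c q$ ($L{\left(q,c \right)} = c q + 15 = 15 + c q$)
$z{\left(k \right)} = - \frac{1}{4}$ ($z{\left(k \right)} = - \frac{k \frac{1}{k}}{4} = \left(- \frac{1}{4}\right) 1 = - \frac{1}{4}$)
$- z{\left(L{\left(t{\left(-1,-5 \right)},j{\left(5,-3 \right)} \right)} \right)} = \left(-1\right) \left(- \frac{1}{4}\right) = \frac{1}{4}$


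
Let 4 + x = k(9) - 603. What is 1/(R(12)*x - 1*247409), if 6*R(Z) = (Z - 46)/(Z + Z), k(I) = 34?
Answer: -24/5934569 ≈ -4.0441e-6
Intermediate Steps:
R(Z) = (-46 + Z)/(12*Z) (R(Z) = ((Z - 46)/(Z + Z))/6 = ((-46 + Z)/((2*Z)))/6 = ((-46 + Z)*(1/(2*Z)))/6 = ((-46 + Z)/(2*Z))/6 = (-46 + Z)/(12*Z))
x = -573 (x = -4 + (34 - 603) = -4 - 569 = -573)
1/(R(12)*x - 1*247409) = 1/(((1/12)*(-46 + 12)/12)*(-573) - 1*247409) = 1/(((1/12)*(1/12)*(-34))*(-573) - 247409) = 1/(-17/72*(-573) - 247409) = 1/(3247/24 - 247409) = 1/(-5934569/24) = -24/5934569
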